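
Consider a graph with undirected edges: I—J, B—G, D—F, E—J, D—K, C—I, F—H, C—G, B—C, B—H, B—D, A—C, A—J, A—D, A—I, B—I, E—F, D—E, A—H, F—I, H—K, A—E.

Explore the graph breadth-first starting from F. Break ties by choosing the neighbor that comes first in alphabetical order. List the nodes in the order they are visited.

F D E H I A B K J C G

Visit F; enqueue D, E, H, I → queue [D, E, H, I]
Visit D; enqueue A, B, K → queue [E, H, I, A, B, K]
Visit E; enqueue J → queue [H, I, A, B, K, J]
Visit H → queue [I, A, B, K, J]
Visit I; enqueue C → queue [A, B, K, J, C]
Visit A → queue [B, K, J, C]
Visit B; enqueue G → queue [K, J, C, G]
Visit K → queue [J, C, G]
Visit J → queue [C, G]
Visit C → queue [G]
Visit G → queue []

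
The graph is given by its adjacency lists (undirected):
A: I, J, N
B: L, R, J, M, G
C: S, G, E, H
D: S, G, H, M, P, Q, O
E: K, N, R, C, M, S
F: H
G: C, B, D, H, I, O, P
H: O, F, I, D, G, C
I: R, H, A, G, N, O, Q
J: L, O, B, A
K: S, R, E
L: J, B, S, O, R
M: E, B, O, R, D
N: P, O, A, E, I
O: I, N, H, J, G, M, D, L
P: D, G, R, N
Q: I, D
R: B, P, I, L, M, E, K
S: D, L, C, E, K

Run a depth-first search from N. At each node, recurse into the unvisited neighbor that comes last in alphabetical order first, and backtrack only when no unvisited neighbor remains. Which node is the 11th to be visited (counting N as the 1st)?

Visit N
N → P
P → R
R → M
M → O
O → L
L → S
S → K
K → E
E → C
C → H
H → I
I → Q
Q → D
D → G
G → B
B → J
J → A
H → F

Visit order: N, P, R, M, O, L, S, K, E, C, H, I, Q, D, G, B, J, A, F

H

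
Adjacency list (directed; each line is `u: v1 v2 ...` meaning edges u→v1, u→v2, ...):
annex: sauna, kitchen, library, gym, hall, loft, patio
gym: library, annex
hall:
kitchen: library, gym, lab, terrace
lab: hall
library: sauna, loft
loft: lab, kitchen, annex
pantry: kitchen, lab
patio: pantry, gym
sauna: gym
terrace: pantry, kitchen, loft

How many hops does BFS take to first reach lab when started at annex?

Level 0: annex
Level 1: gym, hall, kitchen, library, loft, patio, sauna
Level 2: lab, pantry, terrace
lab first appears at level 2.

2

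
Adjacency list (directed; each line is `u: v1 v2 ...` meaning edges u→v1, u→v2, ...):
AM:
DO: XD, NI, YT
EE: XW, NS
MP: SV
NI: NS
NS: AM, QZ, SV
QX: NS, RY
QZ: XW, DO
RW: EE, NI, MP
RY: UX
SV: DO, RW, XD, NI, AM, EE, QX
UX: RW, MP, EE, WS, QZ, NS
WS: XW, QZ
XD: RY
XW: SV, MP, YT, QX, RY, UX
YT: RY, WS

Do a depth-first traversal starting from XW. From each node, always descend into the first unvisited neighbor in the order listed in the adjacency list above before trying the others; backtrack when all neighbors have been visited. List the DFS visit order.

Visit XW
XW → SV
SV → DO
DO → XD
XD → RY
RY → UX
UX → RW
RW → EE
EE → NS
NS → AM
NS → QZ
RW → NI
RW → MP
UX → WS
DO → YT
SV → QX

XW, SV, DO, XD, RY, UX, RW, EE, NS, AM, QZ, NI, MP, WS, YT, QX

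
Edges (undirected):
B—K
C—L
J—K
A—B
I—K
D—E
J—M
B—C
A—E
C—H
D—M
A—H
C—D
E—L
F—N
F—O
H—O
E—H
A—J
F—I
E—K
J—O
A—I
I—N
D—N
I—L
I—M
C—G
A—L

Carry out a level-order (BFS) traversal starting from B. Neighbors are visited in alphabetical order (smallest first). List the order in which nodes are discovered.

Visit B; enqueue A, C, K → queue [A, C, K]
Visit A; enqueue E, H, I, J, L → queue [C, K, E, H, I, J, L]
Visit C; enqueue D, G → queue [K, E, H, I, J, L, D, G]
Visit K → queue [E, H, I, J, L, D, G]
Visit E → queue [H, I, J, L, D, G]
Visit H; enqueue O → queue [I, J, L, D, G, O]
Visit I; enqueue F, M, N → queue [J, L, D, G, O, F, M, N]
Visit J → queue [L, D, G, O, F, M, N]
Visit L → queue [D, G, O, F, M, N]
Visit D → queue [G, O, F, M, N]
Visit G → queue [O, F, M, N]
Visit O → queue [F, M, N]
Visit F → queue [M, N]
Visit M → queue [N]
Visit N → queue []

B -> A -> C -> K -> E -> H -> I -> J -> L -> D -> G -> O -> F -> M -> N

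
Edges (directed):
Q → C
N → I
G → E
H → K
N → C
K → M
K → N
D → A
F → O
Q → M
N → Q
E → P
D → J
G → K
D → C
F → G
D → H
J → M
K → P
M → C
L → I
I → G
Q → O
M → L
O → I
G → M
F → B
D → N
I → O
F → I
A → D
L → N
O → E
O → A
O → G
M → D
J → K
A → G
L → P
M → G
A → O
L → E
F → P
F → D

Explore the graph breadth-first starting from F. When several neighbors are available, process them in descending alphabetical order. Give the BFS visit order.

Visit F; enqueue P, O, I, G, D, B → queue [P, O, I, G, D, B]
Visit P → queue [O, I, G, D, B]
Visit O; enqueue E, A → queue [I, G, D, B, E, A]
Visit I → queue [G, D, B, E, A]
Visit G; enqueue M, K → queue [D, B, E, A, M, K]
Visit D; enqueue N, J, H, C → queue [B, E, A, M, K, N, J, H, C]
Visit B → queue [E, A, M, K, N, J, H, C]
Visit E → queue [A, M, K, N, J, H, C]
Visit A → queue [M, K, N, J, H, C]
Visit M; enqueue L → queue [K, N, J, H, C, L]
Visit K → queue [N, J, H, C, L]
Visit N; enqueue Q → queue [J, H, C, L, Q]
Visit J → queue [H, C, L, Q]
Visit H → queue [C, L, Q]
Visit C → queue [L, Q]
Visit L → queue [Q]
Visit Q → queue []

F, P, O, I, G, D, B, E, A, M, K, N, J, H, C, L, Q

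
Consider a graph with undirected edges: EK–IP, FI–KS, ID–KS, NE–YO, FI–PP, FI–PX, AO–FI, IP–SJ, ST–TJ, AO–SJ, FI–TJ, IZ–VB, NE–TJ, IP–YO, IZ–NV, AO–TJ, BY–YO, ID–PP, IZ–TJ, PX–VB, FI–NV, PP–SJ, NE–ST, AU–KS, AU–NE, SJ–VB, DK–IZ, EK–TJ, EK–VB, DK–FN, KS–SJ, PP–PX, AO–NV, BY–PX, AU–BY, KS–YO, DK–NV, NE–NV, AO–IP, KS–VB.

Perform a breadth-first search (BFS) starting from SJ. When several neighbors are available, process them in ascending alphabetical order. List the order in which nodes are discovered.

Visit SJ; enqueue AO, IP, KS, PP, VB → queue [AO, IP, KS, PP, VB]
Visit AO; enqueue FI, NV, TJ → queue [IP, KS, PP, VB, FI, NV, TJ]
Visit IP; enqueue EK, YO → queue [KS, PP, VB, FI, NV, TJ, EK, YO]
Visit KS; enqueue AU, ID → queue [PP, VB, FI, NV, TJ, EK, YO, AU, ID]
Visit PP; enqueue PX → queue [VB, FI, NV, TJ, EK, YO, AU, ID, PX]
Visit VB; enqueue IZ → queue [FI, NV, TJ, EK, YO, AU, ID, PX, IZ]
Visit FI → queue [NV, TJ, EK, YO, AU, ID, PX, IZ]
Visit NV; enqueue DK, NE → queue [TJ, EK, YO, AU, ID, PX, IZ, DK, NE]
Visit TJ; enqueue ST → queue [EK, YO, AU, ID, PX, IZ, DK, NE, ST]
Visit EK → queue [YO, AU, ID, PX, IZ, DK, NE, ST]
Visit YO; enqueue BY → queue [AU, ID, PX, IZ, DK, NE, ST, BY]
Visit AU → queue [ID, PX, IZ, DK, NE, ST, BY]
Visit ID → queue [PX, IZ, DK, NE, ST, BY]
Visit PX → queue [IZ, DK, NE, ST, BY]
Visit IZ → queue [DK, NE, ST, BY]
Visit DK; enqueue FN → queue [NE, ST, BY, FN]
Visit NE → queue [ST, BY, FN]
Visit ST → queue [BY, FN]
Visit BY → queue [FN]
Visit FN → queue []

SJ -> AO -> IP -> KS -> PP -> VB -> FI -> NV -> TJ -> EK -> YO -> AU -> ID -> PX -> IZ -> DK -> NE -> ST -> BY -> FN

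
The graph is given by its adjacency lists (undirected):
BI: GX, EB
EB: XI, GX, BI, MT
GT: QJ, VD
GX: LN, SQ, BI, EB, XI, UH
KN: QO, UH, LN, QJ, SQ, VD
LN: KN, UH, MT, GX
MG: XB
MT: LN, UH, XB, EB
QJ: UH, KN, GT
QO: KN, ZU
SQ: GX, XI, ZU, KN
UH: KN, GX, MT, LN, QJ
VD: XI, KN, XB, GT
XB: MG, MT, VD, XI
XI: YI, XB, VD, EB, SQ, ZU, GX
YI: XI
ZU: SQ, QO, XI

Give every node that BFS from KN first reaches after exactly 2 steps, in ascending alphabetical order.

GT, GX, MT, XB, XI, ZU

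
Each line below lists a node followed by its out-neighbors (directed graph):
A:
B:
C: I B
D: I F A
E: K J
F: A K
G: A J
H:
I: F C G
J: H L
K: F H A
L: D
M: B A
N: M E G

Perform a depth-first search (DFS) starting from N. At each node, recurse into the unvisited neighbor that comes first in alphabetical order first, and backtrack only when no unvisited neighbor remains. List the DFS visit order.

N -> E -> J -> H -> L -> D -> A -> F -> K -> I -> C -> B -> G -> M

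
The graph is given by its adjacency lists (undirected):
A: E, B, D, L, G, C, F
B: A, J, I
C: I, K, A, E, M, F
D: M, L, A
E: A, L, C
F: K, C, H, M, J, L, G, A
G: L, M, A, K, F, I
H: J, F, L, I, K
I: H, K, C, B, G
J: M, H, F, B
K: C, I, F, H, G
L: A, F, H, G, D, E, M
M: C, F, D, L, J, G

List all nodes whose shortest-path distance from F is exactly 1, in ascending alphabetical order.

Level 0: F
Level 1: A, C, G, H, J, K, L, M
Level 2: B, D, E, I

A, C, G, H, J, K, L, M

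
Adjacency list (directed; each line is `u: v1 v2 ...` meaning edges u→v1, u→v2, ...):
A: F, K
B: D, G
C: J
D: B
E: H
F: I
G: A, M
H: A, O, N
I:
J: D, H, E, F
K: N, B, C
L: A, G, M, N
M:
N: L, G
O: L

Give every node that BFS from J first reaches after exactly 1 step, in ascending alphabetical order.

Level 0: J
Level 1: D, E, F, H
Level 2: A, B, I, N, O
Level 3: G, K, L
Level 4: C, M

D, E, F, H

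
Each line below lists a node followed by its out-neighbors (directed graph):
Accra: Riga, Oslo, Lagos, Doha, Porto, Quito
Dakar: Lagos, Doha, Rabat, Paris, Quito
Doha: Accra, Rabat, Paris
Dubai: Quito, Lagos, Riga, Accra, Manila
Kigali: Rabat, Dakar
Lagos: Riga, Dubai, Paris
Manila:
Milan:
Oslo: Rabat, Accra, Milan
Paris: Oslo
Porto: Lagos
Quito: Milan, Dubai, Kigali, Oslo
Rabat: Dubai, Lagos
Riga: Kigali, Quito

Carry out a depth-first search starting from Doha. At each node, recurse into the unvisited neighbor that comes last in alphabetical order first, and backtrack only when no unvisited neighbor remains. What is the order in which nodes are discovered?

Visit Doha
Doha → Rabat
Rabat → Lagos
Lagos → Riga
Riga → Quito
Quito → Oslo
Oslo → Milan
Oslo → Accra
Accra → Porto
Quito → Kigali
Kigali → Dakar
Dakar → Paris
Quito → Dubai
Dubai → Manila

Doha, Rabat, Lagos, Riga, Quito, Oslo, Milan, Accra, Porto, Kigali, Dakar, Paris, Dubai, Manila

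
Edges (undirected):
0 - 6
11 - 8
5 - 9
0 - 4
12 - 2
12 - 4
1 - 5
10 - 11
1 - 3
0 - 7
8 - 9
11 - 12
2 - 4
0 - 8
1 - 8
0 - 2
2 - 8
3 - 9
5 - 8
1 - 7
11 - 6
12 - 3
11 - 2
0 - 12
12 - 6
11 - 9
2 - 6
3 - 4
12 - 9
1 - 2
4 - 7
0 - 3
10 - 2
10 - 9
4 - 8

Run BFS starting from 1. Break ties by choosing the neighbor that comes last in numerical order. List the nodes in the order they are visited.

1, 8, 7, 5, 3, 2, 11, 9, 4, 0, 12, 10, 6

Visit 1; enqueue 8, 7, 5, 3, 2 → queue [8, 7, 5, 3, 2]
Visit 8; enqueue 11, 9, 4, 0 → queue [7, 5, 3, 2, 11, 9, 4, 0]
Visit 7 → queue [5, 3, 2, 11, 9, 4, 0]
Visit 5 → queue [3, 2, 11, 9, 4, 0]
Visit 3; enqueue 12 → queue [2, 11, 9, 4, 0, 12]
Visit 2; enqueue 10, 6 → queue [11, 9, 4, 0, 12, 10, 6]
Visit 11 → queue [9, 4, 0, 12, 10, 6]
Visit 9 → queue [4, 0, 12, 10, 6]
Visit 4 → queue [0, 12, 10, 6]
Visit 0 → queue [12, 10, 6]
Visit 12 → queue [10, 6]
Visit 10 → queue [6]
Visit 6 → queue []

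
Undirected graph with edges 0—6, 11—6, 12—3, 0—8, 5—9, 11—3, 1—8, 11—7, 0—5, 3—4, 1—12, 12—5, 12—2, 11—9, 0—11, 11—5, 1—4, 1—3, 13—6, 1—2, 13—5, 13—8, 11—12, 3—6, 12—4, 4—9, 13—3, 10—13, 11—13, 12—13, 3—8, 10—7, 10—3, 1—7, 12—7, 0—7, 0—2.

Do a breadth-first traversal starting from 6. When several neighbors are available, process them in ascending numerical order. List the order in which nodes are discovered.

6, 0, 3, 11, 13, 2, 5, 7, 8, 1, 4, 10, 12, 9

Visit 6; enqueue 0, 3, 11, 13 → queue [0, 3, 11, 13]
Visit 0; enqueue 2, 5, 7, 8 → queue [3, 11, 13, 2, 5, 7, 8]
Visit 3; enqueue 1, 4, 10, 12 → queue [11, 13, 2, 5, 7, 8, 1, 4, 10, 12]
Visit 11; enqueue 9 → queue [13, 2, 5, 7, 8, 1, 4, 10, 12, 9]
Visit 13 → queue [2, 5, 7, 8, 1, 4, 10, 12, 9]
Visit 2 → queue [5, 7, 8, 1, 4, 10, 12, 9]
Visit 5 → queue [7, 8, 1, 4, 10, 12, 9]
Visit 7 → queue [8, 1, 4, 10, 12, 9]
Visit 8 → queue [1, 4, 10, 12, 9]
Visit 1 → queue [4, 10, 12, 9]
Visit 4 → queue [10, 12, 9]
Visit 10 → queue [12, 9]
Visit 12 → queue [9]
Visit 9 → queue []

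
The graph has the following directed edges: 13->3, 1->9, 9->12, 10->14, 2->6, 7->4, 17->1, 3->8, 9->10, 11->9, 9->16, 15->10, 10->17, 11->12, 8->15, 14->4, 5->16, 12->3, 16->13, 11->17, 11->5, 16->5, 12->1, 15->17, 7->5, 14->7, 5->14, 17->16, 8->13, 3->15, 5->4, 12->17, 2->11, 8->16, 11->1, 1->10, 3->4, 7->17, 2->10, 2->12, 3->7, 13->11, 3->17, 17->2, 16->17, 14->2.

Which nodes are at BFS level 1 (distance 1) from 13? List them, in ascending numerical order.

Level 0: 13
Level 1: 3, 11
Level 2: 1, 4, 5, 7, 8, 9, 12, 15, 17
Level 3: 2, 10, 14, 16
Level 4: 6

3, 11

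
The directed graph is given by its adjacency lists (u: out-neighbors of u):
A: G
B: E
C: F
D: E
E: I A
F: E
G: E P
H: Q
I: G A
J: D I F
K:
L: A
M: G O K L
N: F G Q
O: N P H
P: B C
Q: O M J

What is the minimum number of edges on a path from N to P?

Level 0: N
Level 1: F, G, Q
Level 2: E, J, M, O, P
Level 3: A, B, C, D, H, I, K, L
P first appears at level 2.

2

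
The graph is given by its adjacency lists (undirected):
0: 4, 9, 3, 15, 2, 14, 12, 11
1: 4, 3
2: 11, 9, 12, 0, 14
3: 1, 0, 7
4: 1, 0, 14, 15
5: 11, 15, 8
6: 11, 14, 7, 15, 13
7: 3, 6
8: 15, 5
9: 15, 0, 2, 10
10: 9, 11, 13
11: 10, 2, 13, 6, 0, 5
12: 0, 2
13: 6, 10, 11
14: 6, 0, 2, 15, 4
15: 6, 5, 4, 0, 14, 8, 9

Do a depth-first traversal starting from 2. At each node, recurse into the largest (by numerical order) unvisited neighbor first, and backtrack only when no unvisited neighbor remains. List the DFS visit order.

Visit 2
2 → 14
14 → 15
15 → 9
9 → 10
10 → 13
13 → 11
11 → 6
6 → 7
7 → 3
3 → 1
1 → 4
4 → 0
0 → 12
11 → 5
5 → 8

2, 14, 15, 9, 10, 13, 11, 6, 7, 3, 1, 4, 0, 12, 5, 8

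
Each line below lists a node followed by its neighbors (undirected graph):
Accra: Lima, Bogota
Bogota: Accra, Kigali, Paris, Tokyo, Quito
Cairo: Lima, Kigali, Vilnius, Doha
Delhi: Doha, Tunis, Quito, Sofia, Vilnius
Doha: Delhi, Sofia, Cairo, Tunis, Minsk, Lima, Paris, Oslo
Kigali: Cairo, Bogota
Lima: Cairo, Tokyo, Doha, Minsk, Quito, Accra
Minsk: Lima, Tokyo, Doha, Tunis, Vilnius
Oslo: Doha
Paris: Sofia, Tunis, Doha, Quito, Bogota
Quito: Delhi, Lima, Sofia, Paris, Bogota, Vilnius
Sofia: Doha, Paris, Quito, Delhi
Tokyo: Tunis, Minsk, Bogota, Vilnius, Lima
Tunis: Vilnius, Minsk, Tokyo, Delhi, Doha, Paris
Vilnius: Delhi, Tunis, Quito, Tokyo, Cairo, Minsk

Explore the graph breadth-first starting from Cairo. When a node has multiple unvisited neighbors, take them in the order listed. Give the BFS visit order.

Visit Cairo; enqueue Lima, Kigali, Vilnius, Doha → queue [Lima, Kigali, Vilnius, Doha]
Visit Lima; enqueue Tokyo, Minsk, Quito, Accra → queue [Kigali, Vilnius, Doha, Tokyo, Minsk, Quito, Accra]
Visit Kigali; enqueue Bogota → queue [Vilnius, Doha, Tokyo, Minsk, Quito, Accra, Bogota]
Visit Vilnius; enqueue Delhi, Tunis → queue [Doha, Tokyo, Minsk, Quito, Accra, Bogota, Delhi, Tunis]
Visit Doha; enqueue Sofia, Paris, Oslo → queue [Tokyo, Minsk, Quito, Accra, Bogota, Delhi, Tunis, Sofia, Paris, Oslo]
Visit Tokyo → queue [Minsk, Quito, Accra, Bogota, Delhi, Tunis, Sofia, Paris, Oslo]
Visit Minsk → queue [Quito, Accra, Bogota, Delhi, Tunis, Sofia, Paris, Oslo]
Visit Quito → queue [Accra, Bogota, Delhi, Tunis, Sofia, Paris, Oslo]
Visit Accra → queue [Bogota, Delhi, Tunis, Sofia, Paris, Oslo]
Visit Bogota → queue [Delhi, Tunis, Sofia, Paris, Oslo]
Visit Delhi → queue [Tunis, Sofia, Paris, Oslo]
Visit Tunis → queue [Sofia, Paris, Oslo]
Visit Sofia → queue [Paris, Oslo]
Visit Paris → queue [Oslo]
Visit Oslo → queue []

Cairo -> Lima -> Kigali -> Vilnius -> Doha -> Tokyo -> Minsk -> Quito -> Accra -> Bogota -> Delhi -> Tunis -> Sofia -> Paris -> Oslo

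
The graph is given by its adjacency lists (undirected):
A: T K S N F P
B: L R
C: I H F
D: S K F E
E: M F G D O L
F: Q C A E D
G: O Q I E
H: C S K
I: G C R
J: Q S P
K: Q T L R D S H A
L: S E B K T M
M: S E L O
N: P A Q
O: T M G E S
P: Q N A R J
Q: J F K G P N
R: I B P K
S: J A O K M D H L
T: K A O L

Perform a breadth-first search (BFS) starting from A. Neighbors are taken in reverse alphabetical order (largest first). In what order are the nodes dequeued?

A, T, S, P, N, K, F, O, L, M, J, H, D, R, Q, E, C, G, B, I

Visit A; enqueue T, S, P, N, K, F → queue [T, S, P, N, K, F]
Visit T; enqueue O, L → queue [S, P, N, K, F, O, L]
Visit S; enqueue M, J, H, D → queue [P, N, K, F, O, L, M, J, H, D]
Visit P; enqueue R, Q → queue [N, K, F, O, L, M, J, H, D, R, Q]
Visit N → queue [K, F, O, L, M, J, H, D, R, Q]
Visit K → queue [F, O, L, M, J, H, D, R, Q]
Visit F; enqueue E, C → queue [O, L, M, J, H, D, R, Q, E, C]
Visit O; enqueue G → queue [L, M, J, H, D, R, Q, E, C, G]
Visit L; enqueue B → queue [M, J, H, D, R, Q, E, C, G, B]
Visit M → queue [J, H, D, R, Q, E, C, G, B]
Visit J → queue [H, D, R, Q, E, C, G, B]
Visit H → queue [D, R, Q, E, C, G, B]
Visit D → queue [R, Q, E, C, G, B]
Visit R; enqueue I → queue [Q, E, C, G, B, I]
Visit Q → queue [E, C, G, B, I]
Visit E → queue [C, G, B, I]
Visit C → queue [G, B, I]
Visit G → queue [B, I]
Visit B → queue [I]
Visit I → queue []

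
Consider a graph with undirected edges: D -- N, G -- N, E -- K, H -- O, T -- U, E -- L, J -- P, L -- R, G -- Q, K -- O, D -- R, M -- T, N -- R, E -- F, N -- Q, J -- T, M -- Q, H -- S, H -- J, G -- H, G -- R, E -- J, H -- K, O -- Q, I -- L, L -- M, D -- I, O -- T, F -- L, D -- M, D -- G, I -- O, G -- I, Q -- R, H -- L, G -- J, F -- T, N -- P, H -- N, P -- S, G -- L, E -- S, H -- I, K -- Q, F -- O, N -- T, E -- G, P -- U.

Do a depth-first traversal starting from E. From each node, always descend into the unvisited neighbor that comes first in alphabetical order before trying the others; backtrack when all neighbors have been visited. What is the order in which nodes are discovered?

E F L G D I H J P N Q K O T M U R S

Visit E
E → F
F → L
L → G
G → D
D → I
I → H
H → J
J → P
P → N
N → Q
Q → K
K → O
O → T
T → M
T → U
Q → R
P → S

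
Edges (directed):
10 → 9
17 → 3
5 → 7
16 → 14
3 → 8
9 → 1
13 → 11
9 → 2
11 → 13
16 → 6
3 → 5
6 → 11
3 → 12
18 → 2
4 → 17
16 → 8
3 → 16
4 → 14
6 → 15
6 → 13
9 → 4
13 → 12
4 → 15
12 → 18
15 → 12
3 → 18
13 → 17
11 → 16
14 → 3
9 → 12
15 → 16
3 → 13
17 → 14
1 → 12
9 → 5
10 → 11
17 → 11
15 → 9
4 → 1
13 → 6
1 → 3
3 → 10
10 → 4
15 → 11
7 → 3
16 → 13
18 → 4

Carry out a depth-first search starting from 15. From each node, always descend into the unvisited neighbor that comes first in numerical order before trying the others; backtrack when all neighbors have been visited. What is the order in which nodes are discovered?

Visit 15
15 → 9
9 → 1
1 → 3
3 → 5
5 → 7
3 → 8
3 → 10
10 → 4
4 → 14
4 → 17
17 → 11
11 → 13
13 → 6
13 → 12
12 → 18
18 → 2
11 → 16

15 9 1 3 5 7 8 10 4 14 17 11 13 6 12 18 2 16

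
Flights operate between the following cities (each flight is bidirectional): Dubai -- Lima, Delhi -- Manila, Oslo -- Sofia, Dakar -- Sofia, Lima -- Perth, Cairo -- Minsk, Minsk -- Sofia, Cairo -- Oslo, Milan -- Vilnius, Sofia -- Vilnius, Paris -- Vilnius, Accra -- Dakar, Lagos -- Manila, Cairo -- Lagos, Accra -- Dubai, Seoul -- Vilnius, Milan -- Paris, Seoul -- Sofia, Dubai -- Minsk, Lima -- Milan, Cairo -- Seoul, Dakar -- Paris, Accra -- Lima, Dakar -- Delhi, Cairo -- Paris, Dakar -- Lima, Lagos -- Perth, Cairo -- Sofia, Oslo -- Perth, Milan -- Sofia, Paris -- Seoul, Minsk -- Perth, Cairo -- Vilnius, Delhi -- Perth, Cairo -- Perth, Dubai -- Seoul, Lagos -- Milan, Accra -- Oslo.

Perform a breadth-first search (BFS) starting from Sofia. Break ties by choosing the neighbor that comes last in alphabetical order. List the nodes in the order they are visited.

Visit Sofia; enqueue Vilnius, Seoul, Oslo, Minsk, Milan, Dakar, Cairo → queue [Vilnius, Seoul, Oslo, Minsk, Milan, Dakar, Cairo]
Visit Vilnius; enqueue Paris → queue [Seoul, Oslo, Minsk, Milan, Dakar, Cairo, Paris]
Visit Seoul; enqueue Dubai → queue [Oslo, Minsk, Milan, Dakar, Cairo, Paris, Dubai]
Visit Oslo; enqueue Perth, Accra → queue [Minsk, Milan, Dakar, Cairo, Paris, Dubai, Perth, Accra]
Visit Minsk → queue [Milan, Dakar, Cairo, Paris, Dubai, Perth, Accra]
Visit Milan; enqueue Lima, Lagos → queue [Dakar, Cairo, Paris, Dubai, Perth, Accra, Lima, Lagos]
Visit Dakar; enqueue Delhi → queue [Cairo, Paris, Dubai, Perth, Accra, Lima, Lagos, Delhi]
Visit Cairo → queue [Paris, Dubai, Perth, Accra, Lima, Lagos, Delhi]
Visit Paris → queue [Dubai, Perth, Accra, Lima, Lagos, Delhi]
Visit Dubai → queue [Perth, Accra, Lima, Lagos, Delhi]
Visit Perth → queue [Accra, Lima, Lagos, Delhi]
Visit Accra → queue [Lima, Lagos, Delhi]
Visit Lima → queue [Lagos, Delhi]
Visit Lagos; enqueue Manila → queue [Delhi, Manila]
Visit Delhi → queue [Manila]
Visit Manila → queue []

Sofia, Vilnius, Seoul, Oslo, Minsk, Milan, Dakar, Cairo, Paris, Dubai, Perth, Accra, Lima, Lagos, Delhi, Manila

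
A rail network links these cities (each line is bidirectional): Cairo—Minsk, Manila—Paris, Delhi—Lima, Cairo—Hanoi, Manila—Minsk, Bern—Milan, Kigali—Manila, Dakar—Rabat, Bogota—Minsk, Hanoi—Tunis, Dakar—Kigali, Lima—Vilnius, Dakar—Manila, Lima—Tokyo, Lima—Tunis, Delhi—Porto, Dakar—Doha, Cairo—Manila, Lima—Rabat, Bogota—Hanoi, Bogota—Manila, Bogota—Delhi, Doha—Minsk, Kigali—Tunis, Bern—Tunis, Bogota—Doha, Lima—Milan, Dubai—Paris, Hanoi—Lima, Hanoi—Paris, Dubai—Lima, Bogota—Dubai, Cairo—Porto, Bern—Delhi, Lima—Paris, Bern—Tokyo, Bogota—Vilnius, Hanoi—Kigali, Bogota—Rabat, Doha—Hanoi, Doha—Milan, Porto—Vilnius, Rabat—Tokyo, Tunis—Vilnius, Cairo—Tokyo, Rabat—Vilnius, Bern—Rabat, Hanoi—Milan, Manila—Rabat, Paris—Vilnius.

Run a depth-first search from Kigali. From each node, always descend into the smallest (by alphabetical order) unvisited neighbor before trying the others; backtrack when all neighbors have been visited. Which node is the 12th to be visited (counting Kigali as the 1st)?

Paris

Visit Kigali
Kigali → Dakar
Dakar → Doha
Doha → Bogota
Bogota → Delhi
Delhi → Bern
Bern → Milan
Milan → Hanoi
Hanoi → Cairo
Cairo → Manila
Manila → Minsk
Manila → Paris
Paris → Dubai
Dubai → Lima
Lima → Rabat
Rabat → Tokyo
Rabat → Vilnius
Vilnius → Porto
Vilnius → Tunis

Visit order: Kigali, Dakar, Doha, Bogota, Delhi, Bern, Milan, Hanoi, Cairo, Manila, Minsk, Paris, Dubai, Lima, Rabat, Tokyo, Vilnius, Porto, Tunis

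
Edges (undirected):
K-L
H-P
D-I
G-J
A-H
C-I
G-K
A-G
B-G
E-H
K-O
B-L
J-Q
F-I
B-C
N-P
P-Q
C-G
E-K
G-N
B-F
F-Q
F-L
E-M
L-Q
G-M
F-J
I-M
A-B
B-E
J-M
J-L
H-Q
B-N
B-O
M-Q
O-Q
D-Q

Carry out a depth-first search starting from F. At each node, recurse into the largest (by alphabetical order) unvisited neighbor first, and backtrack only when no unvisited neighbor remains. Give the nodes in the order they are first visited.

F → Q → P → N → G → M → J → L → K → O → B → E → H → A → C → I → D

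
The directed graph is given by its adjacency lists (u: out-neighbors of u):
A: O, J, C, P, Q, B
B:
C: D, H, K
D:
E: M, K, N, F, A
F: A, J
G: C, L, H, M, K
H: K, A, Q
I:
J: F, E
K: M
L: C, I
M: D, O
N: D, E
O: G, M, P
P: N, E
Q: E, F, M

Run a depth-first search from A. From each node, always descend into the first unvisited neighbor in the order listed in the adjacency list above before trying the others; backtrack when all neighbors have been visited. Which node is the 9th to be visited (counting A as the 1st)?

Q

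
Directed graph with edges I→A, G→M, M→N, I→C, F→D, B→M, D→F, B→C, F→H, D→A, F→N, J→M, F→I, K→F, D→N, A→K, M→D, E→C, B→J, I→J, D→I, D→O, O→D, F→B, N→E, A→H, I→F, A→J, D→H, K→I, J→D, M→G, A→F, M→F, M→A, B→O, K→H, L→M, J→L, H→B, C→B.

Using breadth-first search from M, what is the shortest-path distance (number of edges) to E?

2

Level 0: M
Level 1: A, D, F, G, N
Level 2: B, E, H, I, J, K, O
Level 3: C, L
E first appears at level 2.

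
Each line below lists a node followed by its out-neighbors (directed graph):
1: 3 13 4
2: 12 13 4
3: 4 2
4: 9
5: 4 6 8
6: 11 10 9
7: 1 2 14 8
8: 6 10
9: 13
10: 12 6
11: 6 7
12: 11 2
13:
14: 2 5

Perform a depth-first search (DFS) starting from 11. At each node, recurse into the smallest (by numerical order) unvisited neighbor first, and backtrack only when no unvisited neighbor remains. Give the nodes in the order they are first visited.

11, 6, 9, 13, 10, 12, 2, 4, 7, 1, 3, 8, 14, 5

Visit 11
11 → 6
6 → 9
9 → 13
6 → 10
10 → 12
12 → 2
2 → 4
11 → 7
7 → 1
1 → 3
7 → 8
7 → 14
14 → 5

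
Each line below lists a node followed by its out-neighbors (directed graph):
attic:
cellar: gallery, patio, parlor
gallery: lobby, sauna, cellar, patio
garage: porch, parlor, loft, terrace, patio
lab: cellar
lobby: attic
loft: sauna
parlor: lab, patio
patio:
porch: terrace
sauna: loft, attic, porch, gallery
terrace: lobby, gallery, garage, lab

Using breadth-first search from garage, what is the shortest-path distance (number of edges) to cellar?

3

Level 0: garage
Level 1: loft, parlor, patio, porch, terrace
Level 2: gallery, lab, lobby, sauna
Level 3: attic, cellar
cellar first appears at level 3.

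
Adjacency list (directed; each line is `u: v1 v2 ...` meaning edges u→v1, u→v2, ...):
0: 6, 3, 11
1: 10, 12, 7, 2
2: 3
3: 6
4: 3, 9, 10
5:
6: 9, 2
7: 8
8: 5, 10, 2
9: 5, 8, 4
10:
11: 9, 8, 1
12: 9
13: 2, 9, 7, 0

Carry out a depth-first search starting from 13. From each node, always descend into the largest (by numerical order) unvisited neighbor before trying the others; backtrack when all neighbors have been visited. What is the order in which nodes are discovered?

13, 9, 8, 10, 5, 2, 3, 6, 4, 7, 0, 11, 1, 12

Visit 13
13 → 9
9 → 8
8 → 10
8 → 5
8 → 2
2 → 3
3 → 6
9 → 4
13 → 7
13 → 0
0 → 11
11 → 1
1 → 12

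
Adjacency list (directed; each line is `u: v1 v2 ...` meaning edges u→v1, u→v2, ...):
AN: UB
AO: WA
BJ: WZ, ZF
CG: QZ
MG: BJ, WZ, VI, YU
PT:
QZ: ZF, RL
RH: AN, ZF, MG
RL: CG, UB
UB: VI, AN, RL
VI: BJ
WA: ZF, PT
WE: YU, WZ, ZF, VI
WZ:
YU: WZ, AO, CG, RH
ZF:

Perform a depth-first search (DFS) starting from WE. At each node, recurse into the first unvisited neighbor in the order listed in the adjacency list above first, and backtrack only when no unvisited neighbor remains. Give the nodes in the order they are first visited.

Visit WE
WE → YU
YU → WZ
YU → AO
AO → WA
WA → ZF
WA → PT
YU → CG
CG → QZ
QZ → RL
RL → UB
UB → VI
VI → BJ
UB → AN
YU → RH
RH → MG

WE -> YU -> WZ -> AO -> WA -> ZF -> PT -> CG -> QZ -> RL -> UB -> VI -> BJ -> AN -> RH -> MG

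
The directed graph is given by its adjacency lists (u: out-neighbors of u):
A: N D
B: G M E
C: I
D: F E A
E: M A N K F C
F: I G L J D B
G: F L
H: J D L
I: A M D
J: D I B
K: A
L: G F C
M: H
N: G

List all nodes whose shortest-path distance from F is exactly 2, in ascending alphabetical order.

A, C, E, M

Level 0: F
Level 1: B, D, G, I, J, L
Level 2: A, C, E, M
Level 3: H, K, N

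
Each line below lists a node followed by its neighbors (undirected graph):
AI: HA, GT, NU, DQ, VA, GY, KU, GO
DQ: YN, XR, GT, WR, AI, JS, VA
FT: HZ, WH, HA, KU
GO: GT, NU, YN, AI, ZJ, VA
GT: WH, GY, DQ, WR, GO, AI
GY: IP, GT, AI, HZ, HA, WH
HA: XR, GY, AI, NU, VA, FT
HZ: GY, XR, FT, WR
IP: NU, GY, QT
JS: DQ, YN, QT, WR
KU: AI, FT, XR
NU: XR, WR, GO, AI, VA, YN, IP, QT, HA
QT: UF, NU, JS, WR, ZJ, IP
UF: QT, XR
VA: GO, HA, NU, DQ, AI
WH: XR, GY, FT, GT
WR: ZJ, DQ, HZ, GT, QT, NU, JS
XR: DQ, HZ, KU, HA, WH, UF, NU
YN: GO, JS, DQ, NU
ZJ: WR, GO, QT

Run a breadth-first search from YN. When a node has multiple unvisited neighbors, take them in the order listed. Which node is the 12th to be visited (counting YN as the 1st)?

Visit YN; enqueue GO, JS, DQ, NU → queue [GO, JS, DQ, NU]
Visit GO; enqueue GT, AI, ZJ, VA → queue [JS, DQ, NU, GT, AI, ZJ, VA]
Visit JS; enqueue QT, WR → queue [DQ, NU, GT, AI, ZJ, VA, QT, WR]
Visit DQ; enqueue XR → queue [NU, GT, AI, ZJ, VA, QT, WR, XR]
Visit NU; enqueue IP, HA → queue [GT, AI, ZJ, VA, QT, WR, XR, IP, HA]
Visit GT; enqueue WH, GY → queue [AI, ZJ, VA, QT, WR, XR, IP, HA, WH, GY]
Visit AI; enqueue KU → queue [ZJ, VA, QT, WR, XR, IP, HA, WH, GY, KU]
Visit ZJ → queue [VA, QT, WR, XR, IP, HA, WH, GY, KU]
Visit VA → queue [QT, WR, XR, IP, HA, WH, GY, KU]
Visit QT; enqueue UF → queue [WR, XR, IP, HA, WH, GY, KU, UF]
Visit WR; enqueue HZ → queue [XR, IP, HA, WH, GY, KU, UF, HZ]
Visit XR → queue [IP, HA, WH, GY, KU, UF, HZ]
Visit IP → queue [HA, WH, GY, KU, UF, HZ]
Visit HA; enqueue FT → queue [WH, GY, KU, UF, HZ, FT]
Visit WH → queue [GY, KU, UF, HZ, FT]
Visit GY → queue [KU, UF, HZ, FT]
Visit KU → queue [UF, HZ, FT]
Visit UF → queue [HZ, FT]
Visit HZ → queue [FT]
Visit FT → queue []

Visit order: YN, GO, JS, DQ, NU, GT, AI, ZJ, VA, QT, WR, XR, IP, HA, WH, GY, KU, UF, HZ, FT

XR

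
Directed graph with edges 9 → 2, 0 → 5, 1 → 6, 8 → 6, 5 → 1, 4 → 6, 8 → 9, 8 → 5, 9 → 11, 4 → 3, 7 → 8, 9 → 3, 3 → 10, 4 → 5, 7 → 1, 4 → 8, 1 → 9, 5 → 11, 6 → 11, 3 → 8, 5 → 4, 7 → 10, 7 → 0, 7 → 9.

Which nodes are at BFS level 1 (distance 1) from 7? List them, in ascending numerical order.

Level 0: 7
Level 1: 0, 1, 8, 9, 10
Level 2: 2, 3, 5, 6, 11
Level 3: 4

0, 1, 8, 9, 10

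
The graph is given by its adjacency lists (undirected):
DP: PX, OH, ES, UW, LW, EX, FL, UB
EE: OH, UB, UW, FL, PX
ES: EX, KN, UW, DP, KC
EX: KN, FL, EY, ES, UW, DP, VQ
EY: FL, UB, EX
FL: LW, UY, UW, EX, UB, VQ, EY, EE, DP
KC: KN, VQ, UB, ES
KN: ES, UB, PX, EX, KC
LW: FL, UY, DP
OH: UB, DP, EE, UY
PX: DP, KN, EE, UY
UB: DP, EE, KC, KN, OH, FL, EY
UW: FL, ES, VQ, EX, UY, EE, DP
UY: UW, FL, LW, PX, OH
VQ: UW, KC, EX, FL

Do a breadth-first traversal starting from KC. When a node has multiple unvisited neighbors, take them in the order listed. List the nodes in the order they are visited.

KC -> KN -> VQ -> UB -> ES -> PX -> EX -> UW -> FL -> DP -> EE -> OH -> EY -> UY -> LW

Visit KC; enqueue KN, VQ, UB, ES → queue [KN, VQ, UB, ES]
Visit KN; enqueue PX, EX → queue [VQ, UB, ES, PX, EX]
Visit VQ; enqueue UW, FL → queue [UB, ES, PX, EX, UW, FL]
Visit UB; enqueue DP, EE, OH, EY → queue [ES, PX, EX, UW, FL, DP, EE, OH, EY]
Visit ES → queue [PX, EX, UW, FL, DP, EE, OH, EY]
Visit PX; enqueue UY → queue [EX, UW, FL, DP, EE, OH, EY, UY]
Visit EX → queue [UW, FL, DP, EE, OH, EY, UY]
Visit UW → queue [FL, DP, EE, OH, EY, UY]
Visit FL; enqueue LW → queue [DP, EE, OH, EY, UY, LW]
Visit DP → queue [EE, OH, EY, UY, LW]
Visit EE → queue [OH, EY, UY, LW]
Visit OH → queue [EY, UY, LW]
Visit EY → queue [UY, LW]
Visit UY → queue [LW]
Visit LW → queue []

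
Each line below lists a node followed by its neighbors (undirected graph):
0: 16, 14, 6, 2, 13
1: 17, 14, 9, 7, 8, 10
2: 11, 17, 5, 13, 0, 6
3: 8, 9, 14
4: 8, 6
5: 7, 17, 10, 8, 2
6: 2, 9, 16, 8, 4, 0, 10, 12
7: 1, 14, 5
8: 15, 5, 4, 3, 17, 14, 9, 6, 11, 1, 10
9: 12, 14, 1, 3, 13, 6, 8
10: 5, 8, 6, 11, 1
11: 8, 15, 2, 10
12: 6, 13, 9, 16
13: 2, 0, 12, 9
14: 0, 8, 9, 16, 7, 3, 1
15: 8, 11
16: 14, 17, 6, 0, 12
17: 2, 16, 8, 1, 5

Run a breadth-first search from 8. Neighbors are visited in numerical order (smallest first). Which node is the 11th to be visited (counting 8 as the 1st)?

15

Visit 8; enqueue 1, 3, 4, 5, 6, 9, 10, 11, 14, 15, 17 → queue [1, 3, 4, 5, 6, 9, 10, 11, 14, 15, 17]
Visit 1; enqueue 7 → queue [3, 4, 5, 6, 9, 10, 11, 14, 15, 17, 7]
Visit 3 → queue [4, 5, 6, 9, 10, 11, 14, 15, 17, 7]
Visit 4 → queue [5, 6, 9, 10, 11, 14, 15, 17, 7]
Visit 5; enqueue 2 → queue [6, 9, 10, 11, 14, 15, 17, 7, 2]
Visit 6; enqueue 0, 12, 16 → queue [9, 10, 11, 14, 15, 17, 7, 2, 0, 12, 16]
Visit 9; enqueue 13 → queue [10, 11, 14, 15, 17, 7, 2, 0, 12, 16, 13]
Visit 10 → queue [11, 14, 15, 17, 7, 2, 0, 12, 16, 13]
Visit 11 → queue [14, 15, 17, 7, 2, 0, 12, 16, 13]
Visit 14 → queue [15, 17, 7, 2, 0, 12, 16, 13]
Visit 15 → queue [17, 7, 2, 0, 12, 16, 13]
Visit 17 → queue [7, 2, 0, 12, 16, 13]
Visit 7 → queue [2, 0, 12, 16, 13]
Visit 2 → queue [0, 12, 16, 13]
Visit 0 → queue [12, 16, 13]
Visit 12 → queue [16, 13]
Visit 16 → queue [13]
Visit 13 → queue []

Visit order: 8, 1, 3, 4, 5, 6, 9, 10, 11, 14, 15, 17, 7, 2, 0, 12, 16, 13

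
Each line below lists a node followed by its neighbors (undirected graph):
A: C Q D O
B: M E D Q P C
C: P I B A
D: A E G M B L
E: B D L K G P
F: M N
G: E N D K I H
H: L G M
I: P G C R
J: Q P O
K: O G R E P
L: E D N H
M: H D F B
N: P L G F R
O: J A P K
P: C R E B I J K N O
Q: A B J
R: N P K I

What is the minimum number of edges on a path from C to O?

2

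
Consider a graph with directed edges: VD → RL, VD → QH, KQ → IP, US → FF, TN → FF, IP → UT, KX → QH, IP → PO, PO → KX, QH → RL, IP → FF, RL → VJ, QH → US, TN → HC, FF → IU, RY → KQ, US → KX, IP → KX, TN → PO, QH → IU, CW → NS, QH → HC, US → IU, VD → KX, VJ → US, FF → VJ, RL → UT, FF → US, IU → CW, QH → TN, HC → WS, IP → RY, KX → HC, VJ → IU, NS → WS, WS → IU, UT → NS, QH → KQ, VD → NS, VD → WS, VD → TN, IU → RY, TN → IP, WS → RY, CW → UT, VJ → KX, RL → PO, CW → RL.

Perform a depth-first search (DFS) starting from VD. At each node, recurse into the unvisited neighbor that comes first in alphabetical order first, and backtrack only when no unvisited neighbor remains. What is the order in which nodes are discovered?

Visit VD
VD → KX
KX → HC
HC → WS
WS → IU
IU → CW
CW → NS
CW → RL
RL → PO
RL → UT
RL → VJ
VJ → US
US → FF
IU → RY
RY → KQ
KQ → IP
KX → QH
QH → TN

VD, KX, HC, WS, IU, CW, NS, RL, PO, UT, VJ, US, FF, RY, KQ, IP, QH, TN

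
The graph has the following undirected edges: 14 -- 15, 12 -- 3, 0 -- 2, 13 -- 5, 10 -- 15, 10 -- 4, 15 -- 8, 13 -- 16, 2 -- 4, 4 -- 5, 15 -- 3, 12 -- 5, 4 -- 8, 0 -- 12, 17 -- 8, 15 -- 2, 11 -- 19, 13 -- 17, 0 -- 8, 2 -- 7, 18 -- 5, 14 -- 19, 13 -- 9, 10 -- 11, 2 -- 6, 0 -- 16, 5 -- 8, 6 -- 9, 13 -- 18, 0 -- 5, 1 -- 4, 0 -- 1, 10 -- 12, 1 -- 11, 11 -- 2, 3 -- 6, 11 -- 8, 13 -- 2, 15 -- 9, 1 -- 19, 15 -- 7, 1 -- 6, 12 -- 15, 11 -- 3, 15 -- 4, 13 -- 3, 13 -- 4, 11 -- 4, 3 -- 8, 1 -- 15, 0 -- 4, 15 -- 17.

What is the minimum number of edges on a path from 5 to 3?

2

Level 0: 5
Level 1: 0, 4, 8, 12, 13, 18
Level 2: 1, 2, 3, 9, 10, 11, 15, 16, 17
Level 3: 6, 7, 14, 19
3 first appears at level 2.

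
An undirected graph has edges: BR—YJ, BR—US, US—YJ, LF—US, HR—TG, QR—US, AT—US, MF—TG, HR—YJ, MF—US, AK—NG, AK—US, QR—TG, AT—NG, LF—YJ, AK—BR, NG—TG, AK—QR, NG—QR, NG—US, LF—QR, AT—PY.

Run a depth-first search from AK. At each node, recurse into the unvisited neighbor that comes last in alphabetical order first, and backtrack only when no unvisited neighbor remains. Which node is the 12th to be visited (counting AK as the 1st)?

BR

Visit AK
AK → US
US → YJ
YJ → LF
LF → QR
QR → TG
TG → NG
NG → AT
AT → PY
TG → MF
TG → HR
YJ → BR

Visit order: AK, US, YJ, LF, QR, TG, NG, AT, PY, MF, HR, BR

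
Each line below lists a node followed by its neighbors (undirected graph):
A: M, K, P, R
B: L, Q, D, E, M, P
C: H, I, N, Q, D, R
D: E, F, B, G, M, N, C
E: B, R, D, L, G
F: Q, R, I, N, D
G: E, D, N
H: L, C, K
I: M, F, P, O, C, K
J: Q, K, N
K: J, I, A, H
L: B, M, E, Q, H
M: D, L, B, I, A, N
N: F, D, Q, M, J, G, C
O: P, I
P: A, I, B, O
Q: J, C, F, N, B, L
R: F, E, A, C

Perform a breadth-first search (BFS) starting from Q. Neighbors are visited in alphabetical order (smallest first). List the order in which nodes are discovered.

Visit Q; enqueue B, C, F, J, L, N → queue [B, C, F, J, L, N]
Visit B; enqueue D, E, M, P → queue [C, F, J, L, N, D, E, M, P]
Visit C; enqueue H, I, R → queue [F, J, L, N, D, E, M, P, H, I, R]
Visit F → queue [J, L, N, D, E, M, P, H, I, R]
Visit J; enqueue K → queue [L, N, D, E, M, P, H, I, R, K]
Visit L → queue [N, D, E, M, P, H, I, R, K]
Visit N; enqueue G → queue [D, E, M, P, H, I, R, K, G]
Visit D → queue [E, M, P, H, I, R, K, G]
Visit E → queue [M, P, H, I, R, K, G]
Visit M; enqueue A → queue [P, H, I, R, K, G, A]
Visit P; enqueue O → queue [H, I, R, K, G, A, O]
Visit H → queue [I, R, K, G, A, O]
Visit I → queue [R, K, G, A, O]
Visit R → queue [K, G, A, O]
Visit K → queue [G, A, O]
Visit G → queue [A, O]
Visit A → queue [O]
Visit O → queue []

Q B C F J L N D E M P H I R K G A O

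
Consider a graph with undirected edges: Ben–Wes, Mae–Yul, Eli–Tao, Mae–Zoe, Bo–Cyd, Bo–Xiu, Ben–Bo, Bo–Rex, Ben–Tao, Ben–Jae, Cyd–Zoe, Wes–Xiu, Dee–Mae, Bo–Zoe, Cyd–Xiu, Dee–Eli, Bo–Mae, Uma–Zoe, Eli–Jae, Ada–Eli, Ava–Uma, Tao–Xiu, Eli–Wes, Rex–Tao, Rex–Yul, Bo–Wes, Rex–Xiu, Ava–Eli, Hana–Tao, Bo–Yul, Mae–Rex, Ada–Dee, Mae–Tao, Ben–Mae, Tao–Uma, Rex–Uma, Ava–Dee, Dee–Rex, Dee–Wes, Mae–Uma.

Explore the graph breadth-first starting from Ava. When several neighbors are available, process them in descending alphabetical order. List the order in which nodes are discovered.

Ava Uma Eli Dee Zoe Tao Rex Mae Wes Jae Ada Cyd Bo Xiu Hana Ben Yul

Visit Ava; enqueue Uma, Eli, Dee → queue [Uma, Eli, Dee]
Visit Uma; enqueue Zoe, Tao, Rex, Mae → queue [Eli, Dee, Zoe, Tao, Rex, Mae]
Visit Eli; enqueue Wes, Jae, Ada → queue [Dee, Zoe, Tao, Rex, Mae, Wes, Jae, Ada]
Visit Dee → queue [Zoe, Tao, Rex, Mae, Wes, Jae, Ada]
Visit Zoe; enqueue Cyd, Bo → queue [Tao, Rex, Mae, Wes, Jae, Ada, Cyd, Bo]
Visit Tao; enqueue Xiu, Hana, Ben → queue [Rex, Mae, Wes, Jae, Ada, Cyd, Bo, Xiu, Hana, Ben]
Visit Rex; enqueue Yul → queue [Mae, Wes, Jae, Ada, Cyd, Bo, Xiu, Hana, Ben, Yul]
Visit Mae → queue [Wes, Jae, Ada, Cyd, Bo, Xiu, Hana, Ben, Yul]
Visit Wes → queue [Jae, Ada, Cyd, Bo, Xiu, Hana, Ben, Yul]
Visit Jae → queue [Ada, Cyd, Bo, Xiu, Hana, Ben, Yul]
Visit Ada → queue [Cyd, Bo, Xiu, Hana, Ben, Yul]
Visit Cyd → queue [Bo, Xiu, Hana, Ben, Yul]
Visit Bo → queue [Xiu, Hana, Ben, Yul]
Visit Xiu → queue [Hana, Ben, Yul]
Visit Hana → queue [Ben, Yul]
Visit Ben → queue [Yul]
Visit Yul → queue []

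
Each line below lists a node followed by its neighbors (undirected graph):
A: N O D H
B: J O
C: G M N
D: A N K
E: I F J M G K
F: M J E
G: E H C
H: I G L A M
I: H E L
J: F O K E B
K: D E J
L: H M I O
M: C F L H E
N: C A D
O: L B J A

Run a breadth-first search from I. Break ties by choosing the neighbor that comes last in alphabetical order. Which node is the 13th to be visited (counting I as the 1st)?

C

Visit I; enqueue L, H, E → queue [L, H, E]
Visit L; enqueue O, M → queue [H, E, O, M]
Visit H; enqueue G, A → queue [E, O, M, G, A]
Visit E; enqueue K, J, F → queue [O, M, G, A, K, J, F]
Visit O; enqueue B → queue [M, G, A, K, J, F, B]
Visit M; enqueue C → queue [G, A, K, J, F, B, C]
Visit G → queue [A, K, J, F, B, C]
Visit A; enqueue N, D → queue [K, J, F, B, C, N, D]
Visit K → queue [J, F, B, C, N, D]
Visit J → queue [F, B, C, N, D]
Visit F → queue [B, C, N, D]
Visit B → queue [C, N, D]
Visit C → queue [N, D]
Visit N → queue [D]
Visit D → queue []

Visit order: I, L, H, E, O, M, G, A, K, J, F, B, C, N, D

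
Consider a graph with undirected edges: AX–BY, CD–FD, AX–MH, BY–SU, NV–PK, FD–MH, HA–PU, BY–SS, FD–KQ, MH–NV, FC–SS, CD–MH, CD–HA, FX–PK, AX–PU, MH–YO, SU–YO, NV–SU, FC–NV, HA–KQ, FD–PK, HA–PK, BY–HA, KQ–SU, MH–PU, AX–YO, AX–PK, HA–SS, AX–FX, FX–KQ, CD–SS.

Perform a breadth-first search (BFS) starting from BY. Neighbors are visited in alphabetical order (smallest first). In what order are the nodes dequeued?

BY -> AX -> HA -> SS -> SU -> FX -> MH -> PK -> PU -> YO -> CD -> KQ -> FC -> NV -> FD

Visit BY; enqueue AX, HA, SS, SU → queue [AX, HA, SS, SU]
Visit AX; enqueue FX, MH, PK, PU, YO → queue [HA, SS, SU, FX, MH, PK, PU, YO]
Visit HA; enqueue CD, KQ → queue [SS, SU, FX, MH, PK, PU, YO, CD, KQ]
Visit SS; enqueue FC → queue [SU, FX, MH, PK, PU, YO, CD, KQ, FC]
Visit SU; enqueue NV → queue [FX, MH, PK, PU, YO, CD, KQ, FC, NV]
Visit FX → queue [MH, PK, PU, YO, CD, KQ, FC, NV]
Visit MH; enqueue FD → queue [PK, PU, YO, CD, KQ, FC, NV, FD]
Visit PK → queue [PU, YO, CD, KQ, FC, NV, FD]
Visit PU → queue [YO, CD, KQ, FC, NV, FD]
Visit YO → queue [CD, KQ, FC, NV, FD]
Visit CD → queue [KQ, FC, NV, FD]
Visit KQ → queue [FC, NV, FD]
Visit FC → queue [NV, FD]
Visit NV → queue [FD]
Visit FD → queue []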